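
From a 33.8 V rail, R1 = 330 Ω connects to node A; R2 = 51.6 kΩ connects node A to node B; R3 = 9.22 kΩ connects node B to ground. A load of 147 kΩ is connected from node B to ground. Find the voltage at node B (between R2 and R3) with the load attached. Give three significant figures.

At node B, R3 is in parallel with the load: R3‖R_L = 8676 Ω.
Below node A the resistance is R2 + (R3‖R_L) = 60280 Ω, so V_A = 33.8 × 60280/60610 = 33.62 V.
Then V_B = V_A × (R3‖R_L)/(R2 + R3‖R_L) = 33.62 × 8676/60280 = 4.84 V.

V ≈ 4.84 V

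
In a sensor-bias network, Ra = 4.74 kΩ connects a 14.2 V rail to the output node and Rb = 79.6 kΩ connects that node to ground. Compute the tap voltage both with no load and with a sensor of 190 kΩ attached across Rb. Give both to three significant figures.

Unloaded: 13.4 V; loaded: 13.1 V

Open-circuit: V = 14.2 × 79.6/(4.74 + 79.6) = 13.4 V.
With the load, Rb becomes Rb‖R_L = 56.10 kΩ, so V = 14.2 × 56.10/60.84 = 13.1 V.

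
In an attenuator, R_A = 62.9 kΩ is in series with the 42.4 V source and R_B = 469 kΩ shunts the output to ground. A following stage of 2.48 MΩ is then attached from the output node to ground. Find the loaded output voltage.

V_out ≈ 36.6 V

The load sits in parallel with R_B: R_B‖R_L = (469 × 2480) / (469 + 2480) = 394.4 kΩ.
V_out = 42.4 × 394.4 / (62.9 + 394.4) = 42.4 × 394.4/457.3 = 36.6 V.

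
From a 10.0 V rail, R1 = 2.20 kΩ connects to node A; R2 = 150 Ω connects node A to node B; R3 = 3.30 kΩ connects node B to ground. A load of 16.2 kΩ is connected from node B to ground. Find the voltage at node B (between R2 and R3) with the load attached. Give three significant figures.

At node B, R3 is in parallel with the load: R3‖R_L = 2742 Ω.
Below node A the resistance is R2 + (R3‖R_L) = 2892 Ω, so V_A = 10.0 × 2892/5092 = 5.679 V.
Then V_B = V_A × (R3‖R_L)/(R2 + R3‖R_L) = 5.679 × 2742/2892 = 5.38 V.

V ≈ 5.38 V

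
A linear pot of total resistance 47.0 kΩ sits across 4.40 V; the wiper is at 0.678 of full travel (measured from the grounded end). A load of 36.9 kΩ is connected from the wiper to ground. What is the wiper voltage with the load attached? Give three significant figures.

V ≈ 2.33 V

The wiper splits the pot into (1−α)R = 15.13 kΩ above and αR = 31.87 kΩ below.
Lower section ‖ load = 17.10 kΩ.
V_wiper = 4.40 × 17.10/(15.13 + 17.10) = 2.33 V.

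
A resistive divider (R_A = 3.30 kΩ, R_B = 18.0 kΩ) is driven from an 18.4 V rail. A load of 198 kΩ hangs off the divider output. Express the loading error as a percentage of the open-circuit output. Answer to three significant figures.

1.39 %

The divider's output (Thévenin) resistance is R_A‖R_B = 2.789 kΩ.
Fractional drop under load = R_th/(R_th + R_L) = 2.789 / (2.789 + 198) = 0.01389.
So the output falls by 1.39 %.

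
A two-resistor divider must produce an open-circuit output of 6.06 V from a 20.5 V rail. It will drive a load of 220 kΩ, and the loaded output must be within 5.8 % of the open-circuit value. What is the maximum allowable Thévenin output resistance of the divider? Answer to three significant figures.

Loading drop = R_th/(R_th + R_L) ≤ 0.0580, so R_th ≤ R_L · ε/(1−ε) = 220 kΩ × 0.0580/0.9420 = 13.5 kΩ.
(Any R1, R2 with R2/(R1+R2) = 0.296 and R1‖R2 ≤ 13.5 kΩ will meet the spec.)

R_th ≤ 13.5 kΩ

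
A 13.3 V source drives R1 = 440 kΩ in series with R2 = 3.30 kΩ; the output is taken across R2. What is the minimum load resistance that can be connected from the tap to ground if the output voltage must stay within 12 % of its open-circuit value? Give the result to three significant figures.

Output resistance R_th = R1‖R2 = (440 × 3.30)/443.3 = 3.275 kΩ.
The fractional drop is R_th/(R_th + R_L); requiring this ≤ 0.120 gives R_L ≥ R_th(1/0.120 − 1) = 3.275 × 7.333 = 24.0 kΩ.

R_L(min) ≈ 24.0 kΩ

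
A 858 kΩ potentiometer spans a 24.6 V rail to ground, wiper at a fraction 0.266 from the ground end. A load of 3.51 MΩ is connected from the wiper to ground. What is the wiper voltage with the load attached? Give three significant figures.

V ≈ 6.25 V

The wiper splits the pot into (1−α)R = 629.8 kΩ above and αR = 228.2 kΩ below.
Lower section ‖ load = 214.3 kΩ.
V_wiper = 24.6 × 214.3/(629.8 + 214.3) = 6.25 V.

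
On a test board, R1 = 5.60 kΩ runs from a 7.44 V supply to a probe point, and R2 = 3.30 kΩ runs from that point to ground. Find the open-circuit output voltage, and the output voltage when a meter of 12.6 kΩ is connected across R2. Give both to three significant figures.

Unloaded: 2.76 V; loaded: 2.37 V

Open-circuit: V = 7.44 × 3.30/(5.60 + 3.30) = 2.76 V.
With the load, R2 becomes R2‖R_L = 2.615 kΩ, so V = 7.44 × 2.615/8.215 = 2.37 V.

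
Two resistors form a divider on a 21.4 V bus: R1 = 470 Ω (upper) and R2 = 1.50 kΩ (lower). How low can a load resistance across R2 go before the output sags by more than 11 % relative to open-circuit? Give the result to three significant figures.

Output resistance R_th = R1‖R2 = (470 × 1500)/1970 = 357.9 Ω.
The fractional drop is R_th/(R_th + R_L); requiring this ≤ 0.110 gives R_L ≥ R_th(1/0.110 − 1) = 357.9 × 8.091 = 2.90 kΩ.

R_L(min) ≈ 2.90 kΩ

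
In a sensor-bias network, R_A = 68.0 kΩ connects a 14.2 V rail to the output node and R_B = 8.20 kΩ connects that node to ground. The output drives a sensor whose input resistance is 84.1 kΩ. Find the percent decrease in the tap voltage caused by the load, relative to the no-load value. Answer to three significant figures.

8.00 %

The divider's output (Thévenin) resistance is R_A‖R_B = 7.318 kΩ.
Fractional drop under load = R_th/(R_th + R_L) = 7.318 / (7.318 + 84.1) = 0.08005.
So the output falls by 8.00 %.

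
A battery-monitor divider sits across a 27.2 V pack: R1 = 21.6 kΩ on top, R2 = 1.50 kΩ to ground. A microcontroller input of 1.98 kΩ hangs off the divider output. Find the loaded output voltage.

V_out ≈ 1.03 V

The load sits in parallel with R2: R2‖R_L = (1.50 × 1.98) / (1.50 + 1.98) = 0.8534 kΩ.
V_out = 27.2 × 0.8534 / (21.6 + 0.8534) = 27.2 × 0.8534/22.45 = 1.03 V.
(Unloaded it would have been 1.77 V.)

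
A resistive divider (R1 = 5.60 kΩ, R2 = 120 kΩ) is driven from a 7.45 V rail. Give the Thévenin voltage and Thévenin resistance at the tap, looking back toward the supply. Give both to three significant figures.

V_th is the open-circuit tap voltage: 7.45 × 120/(5.60 + 120) = 7.12 V.
With the supply zeroed, R1 and R2 appear in parallel from the tap: R_th = R1‖R2 = (5.60 × 120)/125.6 = 5.35 kΩ.

V_th = 7.12 V, R_th = 5.35 kΩ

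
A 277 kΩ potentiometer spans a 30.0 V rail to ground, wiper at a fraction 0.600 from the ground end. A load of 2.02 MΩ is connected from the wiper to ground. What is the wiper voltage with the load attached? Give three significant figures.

The wiper splits the pot into (1−α)R = 110.8 kΩ above and αR = 166.2 kΩ below.
Lower section ‖ load = 153.6 kΩ.
V_wiper = 30.0 × 153.6/(110.8 + 153.6) = 17.4 V.

V ≈ 17.4 V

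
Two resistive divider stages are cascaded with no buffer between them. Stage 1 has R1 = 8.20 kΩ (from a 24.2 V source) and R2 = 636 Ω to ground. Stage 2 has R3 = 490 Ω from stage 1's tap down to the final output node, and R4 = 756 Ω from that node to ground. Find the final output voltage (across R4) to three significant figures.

V_out ≈ 0.717 V

Stage 2 presents R3+R4 = 1246 Ω as a load on stage 1's tap.
Stage 1's lower leg becomes R2‖(R3+R4) = 421.1 Ω, so V_mid = 24.2 × 421.1/8621 = 1.182 V.
Stage 2 is itself unloaded: V_out = V_mid × R4/(R3+R4) = 1.182 × 756/1246 = 0.717 V.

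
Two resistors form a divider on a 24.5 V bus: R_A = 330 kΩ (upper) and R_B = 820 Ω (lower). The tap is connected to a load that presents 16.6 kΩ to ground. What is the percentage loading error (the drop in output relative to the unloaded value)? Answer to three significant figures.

4.70 %

The divider's output (Thévenin) resistance is R_A‖R_B = 818.0 Ω.
Fractional drop under load = R_th/(R_th + R_L) = 818.0 / (818.0 + 16600) = 0.04696.
So the output falls by 4.70 %.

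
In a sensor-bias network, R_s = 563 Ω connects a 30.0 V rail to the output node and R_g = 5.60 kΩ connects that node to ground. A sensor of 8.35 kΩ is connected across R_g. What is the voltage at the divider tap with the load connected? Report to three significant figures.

V_out ≈ 25.7 V

The load sits in parallel with R_g: R_g‖R_L = (5600 × 8350) / (5600 + 8350) = 3352 Ω.
V_out = 30.0 × 3352 / (563 + 3352) = 30.0 × 3352/3915 = 25.7 V.
(Unloaded it would have been 27.3 V.)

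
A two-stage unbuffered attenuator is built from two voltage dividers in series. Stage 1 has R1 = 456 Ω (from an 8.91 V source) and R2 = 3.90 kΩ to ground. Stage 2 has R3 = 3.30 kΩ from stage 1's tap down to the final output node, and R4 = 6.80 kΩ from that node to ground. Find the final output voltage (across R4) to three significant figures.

Stage 2 presents R3+R4 = 10100 Ω as a load on stage 1's tap.
Stage 1's lower leg becomes R2‖(R3+R4) = 2814 Ω, so V_mid = 8.91 × 2814/3270 = 7.667 V.
Stage 2 is itself unloaded: V_out = V_mid × R4/(R3+R4) = 7.667 × 6800/10100 = 5.16 V.

V_out ≈ 5.16 V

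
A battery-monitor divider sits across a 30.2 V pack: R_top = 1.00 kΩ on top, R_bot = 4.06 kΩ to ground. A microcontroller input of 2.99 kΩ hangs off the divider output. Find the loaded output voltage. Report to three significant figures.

V_out ≈ 19.1 V

The load sits in parallel with R_bot: R_bot‖R_L = (4.06 × 2.99) / (4.06 + 2.99) = 1.722 kΩ.
V_out = 30.2 × 1.722 / (1.00 + 1.722) = 30.2 × 1.722/2.722 = 19.1 V.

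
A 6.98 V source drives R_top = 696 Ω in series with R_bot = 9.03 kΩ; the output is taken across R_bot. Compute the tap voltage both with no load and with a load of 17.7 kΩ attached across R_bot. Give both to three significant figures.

Open-circuit: V = 6.98 × 9030/(696 + 9030) = 6.48 V.
With the load, R_bot becomes R_bot‖R_L = 5979 Ω, so V = 6.98 × 5979/6675 = 6.25 V.

Unloaded: 6.48 V; loaded: 6.25 V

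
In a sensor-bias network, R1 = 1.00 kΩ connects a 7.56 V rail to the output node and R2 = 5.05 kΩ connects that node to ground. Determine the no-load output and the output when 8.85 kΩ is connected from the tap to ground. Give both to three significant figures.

Open-circuit: V = 7.56 × 5.05/(1.00 + 5.05) = 6.31 V.
With the load, R2 becomes R2‖R_L = 3.215 kΩ, so V = 7.56 × 3.215/4.215 = 5.77 V.

Unloaded: 6.31 V; loaded: 5.77 V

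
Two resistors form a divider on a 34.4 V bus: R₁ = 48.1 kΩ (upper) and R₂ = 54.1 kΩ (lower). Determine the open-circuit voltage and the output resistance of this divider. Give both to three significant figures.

V_th is the open-circuit tap voltage: 34.4 × 54.1/(48.1 + 54.1) = 18.2 V.
With the supply zeroed, R₁ and R₂ appear in parallel from the tap: R_th = R₁‖R₂ = (48.1 × 54.1)/102.2 = 25.5 kΩ.

V_th = 18.2 V, R_th = 25.5 kΩ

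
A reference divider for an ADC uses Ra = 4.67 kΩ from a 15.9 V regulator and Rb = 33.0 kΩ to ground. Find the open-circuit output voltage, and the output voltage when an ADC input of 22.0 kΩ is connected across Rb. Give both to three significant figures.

Unloaded: 13.9 V; loaded: 11.7 V

Open-circuit: V = 15.9 × 33.0/(4.67 + 33.0) = 13.9 V.
With the load, Rb becomes Rb‖R_L = 13.20 kΩ, so V = 15.9 × 13.20/17.87 = 11.7 V.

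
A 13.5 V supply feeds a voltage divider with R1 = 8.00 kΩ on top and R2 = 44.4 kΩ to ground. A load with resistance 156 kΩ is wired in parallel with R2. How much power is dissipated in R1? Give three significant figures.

Total resistance from the source is R1 + (R2‖R_L) = 42.56 kΩ, so I = 13.5/42.56 kΩ = 0.3172 mA.
P = I²·R1 = (0.3172 mA)² × 8.00 kΩ = 0.805 mW.

P ≈ 0.805 mW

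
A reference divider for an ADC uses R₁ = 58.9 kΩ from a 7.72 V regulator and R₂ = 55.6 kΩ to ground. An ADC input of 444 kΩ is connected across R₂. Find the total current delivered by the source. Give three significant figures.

R₂‖R_L = 49.41 kΩ, so the source sees R₁ + R₂‖R_L = 108.3 kΩ.
I = 7.72 V / 108.3 kΩ = 0.0713 mA.

I ≈ 0.0713 mA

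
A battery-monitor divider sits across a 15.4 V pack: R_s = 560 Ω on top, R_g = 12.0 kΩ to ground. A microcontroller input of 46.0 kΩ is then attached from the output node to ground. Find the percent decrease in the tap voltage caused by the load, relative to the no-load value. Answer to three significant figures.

1.15 %

The divider's output (Thévenin) resistance is R_s‖R_g = 535.0 Ω.
Fractional drop under load = R_th/(R_th + R_L) = 535.0 / (535.0 + 46000) = 0.01150.
So the output falls by 1.15 %.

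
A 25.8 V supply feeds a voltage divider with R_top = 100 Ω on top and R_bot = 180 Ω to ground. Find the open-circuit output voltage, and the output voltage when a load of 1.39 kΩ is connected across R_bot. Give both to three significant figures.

Unloaded: 16.6 V; loaded: 15.9 V

Open-circuit: V = 25.8 × 180/(100 + 180) = 16.6 V.
With the load, R_bot becomes R_bot‖R_L = 159.4 Ω, so V = 25.8 × 159.4/259.4 = 15.9 V.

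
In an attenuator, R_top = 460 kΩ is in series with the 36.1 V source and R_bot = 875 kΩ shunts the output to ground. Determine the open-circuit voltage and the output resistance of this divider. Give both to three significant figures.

V_th is the open-circuit tap voltage: 36.1 × 875/(460 + 875) = 23.7 V.
With the supply zeroed, R_top and R_bot appear in parallel from the tap: R_th = R_top‖R_bot = (460 × 875)/1335 = 301 kΩ.

V_th = 23.7 V, R_th = 301 kΩ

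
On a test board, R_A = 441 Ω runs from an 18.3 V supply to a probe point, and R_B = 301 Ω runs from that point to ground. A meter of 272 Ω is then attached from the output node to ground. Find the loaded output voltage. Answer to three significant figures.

The load sits in parallel with R_B: R_B‖R_L = (301 × 272) / (301 + 272) = 142.9 Ω.
V_out = 18.3 × 142.9 / (441 + 142.9) = 18.3 × 142.9/583.9 = 4.48 V.

V_out ≈ 4.48 V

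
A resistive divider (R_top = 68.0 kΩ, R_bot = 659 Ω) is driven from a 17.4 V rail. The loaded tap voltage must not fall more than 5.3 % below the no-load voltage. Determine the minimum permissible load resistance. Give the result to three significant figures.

R_L(min) ≈ 11.7 kΩ

Output resistance R_th = R_top‖R_bot = (68000 × 659)/68660 = 652.7 Ω.
The fractional drop is R_th/(R_th + R_L); requiring this ≤ 0.0530 gives R_L ≥ R_th(1/0.0530 − 1) = 652.7 × 17.87 = 11.7 kΩ.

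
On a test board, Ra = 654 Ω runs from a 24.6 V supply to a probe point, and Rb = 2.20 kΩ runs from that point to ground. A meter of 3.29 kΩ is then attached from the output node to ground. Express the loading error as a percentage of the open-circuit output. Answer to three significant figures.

13.3 %

Unloaded V = 24.6 × 2200/2854 = 18.963 V.
Loaded: Rb‖R_L = 1318 Ω, giving V = 24.6 × 1318/1972 = 16.443 V.
Drop = (18.963 − 16.443) / 18.963 = 13.3 %.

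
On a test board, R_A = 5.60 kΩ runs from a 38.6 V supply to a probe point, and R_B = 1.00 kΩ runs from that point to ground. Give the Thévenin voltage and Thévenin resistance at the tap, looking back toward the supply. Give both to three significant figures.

V_th = 5.85 V, R_th = 848 Ω

V_th is the open-circuit tap voltage: 38.6 × 1.00/(5.60 + 1.00) = 5.85 V.
With the supply zeroed, R_A and R_B appear in parallel from the tap: R_th = R_A‖R_B = (5.60 × 1.00)/6.600 = 848 Ω.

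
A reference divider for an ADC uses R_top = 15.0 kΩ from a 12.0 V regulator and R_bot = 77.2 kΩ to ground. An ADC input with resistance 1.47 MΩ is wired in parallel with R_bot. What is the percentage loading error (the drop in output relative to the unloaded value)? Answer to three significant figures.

The divider's output (Thévenin) resistance is R_top‖R_bot = 12.56 kΩ.
Fractional drop under load = R_th/(R_th + R_L) = 12.56 / (12.56 + 1470) = 0.008472.
So the output falls by 0.847 %.

0.847 %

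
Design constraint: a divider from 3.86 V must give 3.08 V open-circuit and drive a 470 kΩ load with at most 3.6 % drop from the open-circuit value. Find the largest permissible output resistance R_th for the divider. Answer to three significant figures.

Loading drop = R_th/(R_th + R_L) ≤ 0.0360, so R_th ≤ R_L · ε/(1−ε) = 470 kΩ × 0.0360/0.9640 = 17.6 kΩ.

R_th ≤ 17.6 kΩ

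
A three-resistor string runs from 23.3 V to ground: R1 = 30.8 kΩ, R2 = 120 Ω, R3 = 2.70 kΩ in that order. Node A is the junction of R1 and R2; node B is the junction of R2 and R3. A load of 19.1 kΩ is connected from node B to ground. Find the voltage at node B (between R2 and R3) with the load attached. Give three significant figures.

V ≈ 1.66 V

At node B, R3 is in parallel with the load: R3‖R_L = 2366 Ω.
Below node A the resistance is R2 + (R3‖R_L) = 2486 Ω, so V_A = 23.3 × 2486/33290 = 1.740 V.
Then V_B = V_A × (R3‖R_L)/(R2 + R3‖R_L) = 1.740 × 2366/2486 = 1.66 V.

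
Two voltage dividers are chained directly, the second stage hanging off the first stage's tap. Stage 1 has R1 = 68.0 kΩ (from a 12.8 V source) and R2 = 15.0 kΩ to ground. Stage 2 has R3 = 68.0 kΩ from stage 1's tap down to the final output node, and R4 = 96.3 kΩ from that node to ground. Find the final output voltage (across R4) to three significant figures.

Stage 2 presents R3+R4 = 164.3 kΩ as a load on stage 1's tap.
Stage 1's lower leg becomes R2‖(R3+R4) = 13.75 kΩ, so V_mid = 12.8 × 13.75/81.75 = 2.152 V.
Stage 2 is itself unloaded: V_out = V_mid × R4/(R3+R4) = 2.152 × 96.3/164.3 = 1.26 V.

V_out ≈ 1.26 V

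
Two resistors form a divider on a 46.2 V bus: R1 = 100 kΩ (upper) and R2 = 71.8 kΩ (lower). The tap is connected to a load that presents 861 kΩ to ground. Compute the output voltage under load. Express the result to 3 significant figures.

The load sits in parallel with R2: R2‖R_L = (71.8 × 861) / (71.8 + 861) = 66.27 kΩ.
V_out = 46.2 × 66.27 / (100 + 66.27) = 46.2 × 66.27/166.3 = 18.4 V.

V_out ≈ 18.4 V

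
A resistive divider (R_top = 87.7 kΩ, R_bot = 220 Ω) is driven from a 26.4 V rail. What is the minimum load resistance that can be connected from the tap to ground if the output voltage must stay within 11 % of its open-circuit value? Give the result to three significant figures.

Output resistance R_th = R_top‖R_bot = (87700 × 220)/87920 = 219.4 Ω.
The fractional drop is R_th/(R_th + R_L); requiring this ≤ 0.110 gives R_L ≥ R_th(1/0.110 − 1) = 219.4 × 8.091 = 1.78 kΩ.

R_L(min) ≈ 1.78 kΩ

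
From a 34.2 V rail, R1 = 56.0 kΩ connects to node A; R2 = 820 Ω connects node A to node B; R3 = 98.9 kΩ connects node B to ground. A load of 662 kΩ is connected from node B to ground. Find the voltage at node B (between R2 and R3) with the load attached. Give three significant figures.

V ≈ 20.6 V

At node B, R3 is in parallel with the load: R3‖R_L = 86050 Ω.
Below node A the resistance is R2 + (R3‖R_L) = 86870 Ω, so V_A = 34.2 × 86870/142900 = 20.79 V.
Then V_B = V_A × (R3‖R_L)/(R2 + R3‖R_L) = 20.79 × 86050/86870 = 20.6 V.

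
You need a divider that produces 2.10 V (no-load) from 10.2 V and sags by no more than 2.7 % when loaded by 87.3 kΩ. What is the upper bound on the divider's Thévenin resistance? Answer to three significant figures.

Loading drop = R_th/(R_th + R_L) ≤ 0.0270, so R_th ≤ R_L · ε/(1−ε) = 87.3 kΩ × 0.0270/0.9730 = 2.42 kΩ.

R_th ≤ 2.42 kΩ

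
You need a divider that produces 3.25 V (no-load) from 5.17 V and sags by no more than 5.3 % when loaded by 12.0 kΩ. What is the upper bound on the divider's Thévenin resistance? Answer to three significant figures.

Loading drop = R_th/(R_th + R_L) ≤ 0.0530, so R_th ≤ R_L · ε/(1−ε) = 12.0 kΩ × 0.0530/0.9470 = 672 Ω.

R_th ≤ 672 Ω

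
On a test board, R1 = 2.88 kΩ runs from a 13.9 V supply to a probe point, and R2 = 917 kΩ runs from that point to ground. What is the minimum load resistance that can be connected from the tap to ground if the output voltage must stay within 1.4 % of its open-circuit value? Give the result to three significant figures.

R_L(min) ≈ 202 kΩ

Output resistance R_th = R1‖R2 = (2.88 × 917)/919.9 = 2.871 kΩ.
The fractional drop is R_th/(R_th + R_L); requiring this ≤ 0.0140 gives R_L ≥ R_th(1/0.0140 − 1) = 2.871 × 70.43 = 202 kΩ.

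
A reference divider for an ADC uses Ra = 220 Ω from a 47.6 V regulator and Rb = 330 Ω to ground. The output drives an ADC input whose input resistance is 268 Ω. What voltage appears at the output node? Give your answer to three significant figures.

The load sits in parallel with Rb: Rb‖R_L = (330 × 268) / (330 + 268) = 147.9 Ω.
V_out = 47.6 × 147.9 / (220 + 147.9) = 47.6 × 147.9/367.9 = 19.1 V.

V_out ≈ 19.1 V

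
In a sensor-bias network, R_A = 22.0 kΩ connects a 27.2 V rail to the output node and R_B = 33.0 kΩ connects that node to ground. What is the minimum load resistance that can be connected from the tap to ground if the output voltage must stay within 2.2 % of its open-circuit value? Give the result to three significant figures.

R_L(min) ≈ 587 kΩ

Output resistance R_th = R_A‖R_B = (22.0 × 33.0)/55.00 = 13.20 kΩ.
The fractional drop is R_th/(R_th + R_L); requiring this ≤ 0.0220 gives R_L ≥ R_th(1/0.0220 − 1) = 13.20 × 44.45 = 587 kΩ.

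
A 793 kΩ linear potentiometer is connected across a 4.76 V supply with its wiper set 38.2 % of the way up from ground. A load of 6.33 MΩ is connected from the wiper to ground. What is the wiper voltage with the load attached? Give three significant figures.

The wiper splits the pot into (1−α)R = 490.1 kΩ above and αR = 302.9 kΩ below.
Lower section ‖ load = 289.1 kΩ.
V_wiper = 4.76 × 289.1/(490.1 + 289.1) = 1.77 V.

V ≈ 1.77 V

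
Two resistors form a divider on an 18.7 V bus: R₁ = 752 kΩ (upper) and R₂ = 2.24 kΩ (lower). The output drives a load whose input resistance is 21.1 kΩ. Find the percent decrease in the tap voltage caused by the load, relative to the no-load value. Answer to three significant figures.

9.57 %

Unloaded V = 18.7 × 2.24/754.2 = 0.055537 V.
Loaded: R₂‖R_L = 2.025 kΩ, giving V = 18.7 × 2.025/754.0 = 0.050221 V.
Drop = (0.055537 − 0.050221) / 0.055537 = 9.57 %.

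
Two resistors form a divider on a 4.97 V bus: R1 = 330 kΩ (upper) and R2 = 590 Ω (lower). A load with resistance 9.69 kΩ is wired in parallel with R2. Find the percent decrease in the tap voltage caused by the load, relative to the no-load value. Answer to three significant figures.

The divider's output (Thévenin) resistance is R1‖R2 = 588.9 Ω.
Fractional drop under load = R_th/(R_th + R_L) = 588.9 / (588.9 + 9690) = 0.05730.
So the output falls by 5.73 %.

5.73 %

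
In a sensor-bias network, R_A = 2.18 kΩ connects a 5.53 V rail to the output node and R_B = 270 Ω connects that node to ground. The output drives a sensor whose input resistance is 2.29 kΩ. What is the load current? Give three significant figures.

I_L ≈ 0.241 mA

R_B‖R_L = 241.5 Ω; V_out = 5.53 × 241.5/2422 = 0.5516 V.
I_L = V_out / R_L = 0.5516 / 2.29 kΩ = 0.241 mA.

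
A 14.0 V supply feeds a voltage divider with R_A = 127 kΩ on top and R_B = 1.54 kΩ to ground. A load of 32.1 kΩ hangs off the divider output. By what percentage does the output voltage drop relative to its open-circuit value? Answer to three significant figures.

4.53 %

The divider's output (Thévenin) resistance is R_A‖R_B = 1.522 kΩ.
Fractional drop under load = R_th/(R_th + R_L) = 1.522 / (1.522 + 32.1) = 0.04526.
So the output falls by 4.53 %.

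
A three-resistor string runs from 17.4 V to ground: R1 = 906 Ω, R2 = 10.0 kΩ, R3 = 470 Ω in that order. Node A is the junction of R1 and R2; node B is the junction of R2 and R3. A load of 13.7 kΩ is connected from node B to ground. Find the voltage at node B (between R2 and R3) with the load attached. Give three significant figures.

V ≈ 0.696 V

At node B, R3 is in parallel with the load: R3‖R_L = 454.4 Ω.
Below node A the resistance is R2 + (R3‖R_L) = 10450 Ω, so V_A = 17.4 × 10450/11360 = 16.01 V.
Then V_B = V_A × (R3‖R_L)/(R2 + R3‖R_L) = 16.01 × 454.4/10450 = 0.696 V.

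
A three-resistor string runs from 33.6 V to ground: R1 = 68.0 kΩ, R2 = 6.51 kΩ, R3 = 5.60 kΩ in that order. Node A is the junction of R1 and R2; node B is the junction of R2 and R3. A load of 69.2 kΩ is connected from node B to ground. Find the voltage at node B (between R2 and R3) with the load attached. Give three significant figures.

At node B, R3 is in parallel with the load: R3‖R_L = 5.181 kΩ.
Below node A the resistance is R2 + (R3‖R_L) = 11.69 kΩ, so V_A = 33.6 × 11.69/79.69 = 4.929 V.
Then V_B = V_A × (R3‖R_L)/(R2 + R3‖R_L) = 4.929 × 5.181/11.69 = 2.18 V.

V ≈ 2.18 V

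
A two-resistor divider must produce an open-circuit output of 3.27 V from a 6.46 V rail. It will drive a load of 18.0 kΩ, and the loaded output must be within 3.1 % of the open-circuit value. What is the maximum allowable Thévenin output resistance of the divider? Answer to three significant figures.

Loading drop = R_th/(R_th + R_L) ≤ 0.0310, so R_th ≤ R_L · ε/(1−ε) = 18.0 kΩ × 0.0310/0.9690 = 576 Ω.
(Any R1, R2 with R2/(R1+R2) = 0.506 and R1‖R2 ≤ 576 Ω will meet the spec.)

R_th ≤ 576 Ω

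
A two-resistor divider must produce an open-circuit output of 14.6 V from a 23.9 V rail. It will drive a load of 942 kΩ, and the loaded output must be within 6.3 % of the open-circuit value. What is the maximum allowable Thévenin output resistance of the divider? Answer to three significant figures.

Loading drop = R_th/(R_th + R_L) ≤ 0.0630, so R_th ≤ R_L · ε/(1−ε) = 942 kΩ × 0.0630/0.9370 = 63.3 kΩ.

R_th ≤ 63.3 kΩ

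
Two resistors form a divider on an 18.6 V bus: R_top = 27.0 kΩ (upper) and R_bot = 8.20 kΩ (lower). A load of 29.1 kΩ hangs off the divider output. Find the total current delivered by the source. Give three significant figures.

R_bot‖R_L = 6.397 kΩ, so the source sees R_top + R_bot‖R_L = 33.40 kΩ.
I = 18.6 V / 33.40 kΩ = 0.557 mA.

I ≈ 0.557 mA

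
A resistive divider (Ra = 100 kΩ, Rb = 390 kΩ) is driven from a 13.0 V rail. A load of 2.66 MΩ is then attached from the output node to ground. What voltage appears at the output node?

V_out ≈ 10.0 V

The load sits in parallel with Rb: Rb‖R_L = (390 × 2660) / (390 + 2660) = 340.1 kΩ.
V_out = 13.0 × 340.1 / (100 + 340.1) = 13.0 × 340.1/440.1 = 10.0 V.
(Unloaded it would have been 10.3 V.)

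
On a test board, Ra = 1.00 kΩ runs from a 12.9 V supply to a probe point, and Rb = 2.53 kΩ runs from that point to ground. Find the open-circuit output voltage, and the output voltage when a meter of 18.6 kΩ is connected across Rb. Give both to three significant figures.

Unloaded: 9.25 V; loaded: 8.90 V

Open-circuit: V = 12.9 × 2.53/(1.00 + 2.53) = 9.25 V.
With the load, Rb becomes Rb‖R_L = 2.227 kΩ, so V = 12.9 × 2.227/3.227 = 8.90 V.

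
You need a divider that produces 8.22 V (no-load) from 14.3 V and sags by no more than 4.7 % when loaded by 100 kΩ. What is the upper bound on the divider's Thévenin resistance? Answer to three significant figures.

Loading drop = R_th/(R_th + R_L) ≤ 0.0470, so R_th ≤ R_L · ε/(1−ε) = 100 kΩ × 0.0470/0.9530 = 4.93 kΩ.

R_th ≤ 4.93 kΩ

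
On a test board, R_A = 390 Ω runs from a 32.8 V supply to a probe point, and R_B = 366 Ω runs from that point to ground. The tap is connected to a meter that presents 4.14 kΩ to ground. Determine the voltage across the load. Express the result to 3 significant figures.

The load sits in parallel with R_B: R_B‖R_L = (366 × 4140) / (366 + 4140) = 336.3 Ω.
V_out = 32.8 × 336.3 / (390 + 336.3) = 32.8 × 336.3/726.3 = 15.2 V.
(Unloaded it would have been 15.9 V.)

V_out ≈ 15.2 V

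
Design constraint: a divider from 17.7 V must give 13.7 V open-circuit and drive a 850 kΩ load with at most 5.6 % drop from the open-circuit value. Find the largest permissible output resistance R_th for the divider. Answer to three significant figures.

Loading drop = R_th/(R_th + R_L) ≤ 0.0560, so R_th ≤ R_L · ε/(1−ε) = 850 kΩ × 0.0560/0.9440 = 50.4 kΩ.

R_th ≤ 50.4 kΩ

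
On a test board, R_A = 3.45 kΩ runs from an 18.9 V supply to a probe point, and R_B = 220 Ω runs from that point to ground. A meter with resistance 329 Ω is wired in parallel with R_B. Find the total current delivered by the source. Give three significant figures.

I ≈ 5.28 mA

R_B‖R_L = 131.8 Ω, so the source sees R_A + R_B‖R_L = 3582 Ω.
I = 18.9 V / 3582 Ω = 5.28 mA.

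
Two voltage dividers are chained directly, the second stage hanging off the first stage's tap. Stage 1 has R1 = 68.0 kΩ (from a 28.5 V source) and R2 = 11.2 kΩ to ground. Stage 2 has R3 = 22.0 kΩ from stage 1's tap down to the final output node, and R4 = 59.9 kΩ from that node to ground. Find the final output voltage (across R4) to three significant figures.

Stage 2 presents R3+R4 = 81.90 kΩ as a load on stage 1's tap.
Stage 1's lower leg becomes R2‖(R3+R4) = 9.853 kΩ, so V_mid = 28.5 × 9.853/77.85 = 3.607 V.
Stage 2 is itself unloaded: V_out = V_mid × R4/(R3+R4) = 3.607 × 59.9/81.90 = 2.64 V.

V_out ≈ 2.64 V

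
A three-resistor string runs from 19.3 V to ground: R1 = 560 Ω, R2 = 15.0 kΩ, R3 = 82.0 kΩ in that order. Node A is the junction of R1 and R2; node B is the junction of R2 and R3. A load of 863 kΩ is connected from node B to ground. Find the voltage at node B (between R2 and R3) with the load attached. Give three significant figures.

V ≈ 16.0 V

At node B, R3 is in parallel with the load: R3‖R_L = 74880 Ω.
Below node A the resistance is R2 + (R3‖R_L) = 89880 Ω, so V_A = 19.3 × 89880/90440 = 19.18 V.
Then V_B = V_A × (R3‖R_L)/(R2 + R3‖R_L) = 19.18 × 74880/89880 = 16.0 V.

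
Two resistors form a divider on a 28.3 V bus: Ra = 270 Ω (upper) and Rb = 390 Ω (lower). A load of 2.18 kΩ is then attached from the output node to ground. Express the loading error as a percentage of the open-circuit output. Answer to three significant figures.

The divider's output (Thévenin) resistance is Ra‖Rb = 159.5 Ω.
Fractional drop under load = R_th/(R_th + R_L) = 159.5 / (159.5 + 2180) = 0.06820.
So the output falls by 6.82 %.

6.82 %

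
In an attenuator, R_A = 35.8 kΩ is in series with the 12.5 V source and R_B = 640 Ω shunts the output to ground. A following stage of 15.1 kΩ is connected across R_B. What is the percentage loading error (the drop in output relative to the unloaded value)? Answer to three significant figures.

4.00 %

The divider's output (Thévenin) resistance is R_A‖R_B = 628.8 Ω.
Fractional drop under load = R_th/(R_th + R_L) = 628.8 / (628.8 + 15100) = 0.03998.
So the output falls by 4.00 %.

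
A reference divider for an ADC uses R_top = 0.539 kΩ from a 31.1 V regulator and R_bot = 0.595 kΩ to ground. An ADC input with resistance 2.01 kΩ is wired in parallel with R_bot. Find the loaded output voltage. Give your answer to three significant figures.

V_out ≈ 14.3 V

The load sits in parallel with R_bot: R_bot‖R_L = (595 × 2010) / (595 + 2010) = 459.1 Ω.
V_out = 31.1 × 459.1 / (539 + 459.1) = 31.1 × 459.1/998.1 = 14.3 V.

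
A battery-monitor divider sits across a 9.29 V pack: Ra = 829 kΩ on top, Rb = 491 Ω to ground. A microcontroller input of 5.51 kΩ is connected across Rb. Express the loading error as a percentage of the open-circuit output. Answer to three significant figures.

8.18 %

The divider's output (Thévenin) resistance is Ra‖Rb = 490.7 Ω.
Fractional drop under load = R_th/(R_th + R_L) = 490.7 / (490.7 + 5510) = 0.08178.
So the output falls by 8.18 %.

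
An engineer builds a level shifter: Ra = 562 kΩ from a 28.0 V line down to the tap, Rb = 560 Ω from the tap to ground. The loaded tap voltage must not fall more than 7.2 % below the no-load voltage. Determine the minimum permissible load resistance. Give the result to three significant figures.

R_L(min) ≈ 7.21 kΩ

Output resistance R_th = Ra‖Rb = (562000 × 560)/562600 = 559.4 Ω.
The fractional drop is R_th/(R_th + R_L); requiring this ≤ 0.0720 gives R_L ≥ R_th(1/0.0720 − 1) = 559.4 × 12.89 = 7.21 kΩ.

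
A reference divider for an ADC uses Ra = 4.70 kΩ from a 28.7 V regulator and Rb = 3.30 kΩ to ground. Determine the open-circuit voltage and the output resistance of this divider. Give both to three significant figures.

V_th is the open-circuit tap voltage: 28.7 × 3.30/(4.70 + 3.30) = 11.8 V.
With the supply zeroed, Ra and Rb appear in parallel from the tap: R_th = Ra‖Rb = (4.70 × 3.30)/8.000 = 1.94 kΩ.

V_th = 11.8 V, R_th = 1.94 kΩ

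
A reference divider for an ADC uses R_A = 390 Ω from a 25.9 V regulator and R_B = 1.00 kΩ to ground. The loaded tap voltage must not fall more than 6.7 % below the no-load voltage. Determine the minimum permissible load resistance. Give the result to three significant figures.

Output resistance R_th = R_A‖R_B = (390 × 1000)/1390 = 280.6 Ω.
The fractional drop is R_th/(R_th + R_L); requiring this ≤ 0.0670 gives R_L ≥ R_th(1/0.0670 − 1) = 280.6 × 13.93 = 3.91 kΩ.

R_L(min) ≈ 3.91 kΩ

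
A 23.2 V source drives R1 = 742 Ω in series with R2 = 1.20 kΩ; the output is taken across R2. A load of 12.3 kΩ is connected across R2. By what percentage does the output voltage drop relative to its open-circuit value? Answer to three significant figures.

The divider's output (Thévenin) resistance is R1‖R2 = 458.5 Ω.
Fractional drop under load = R_th/(R_th + R_L) = 458.5 / (458.5 + 12300) = 0.03594.
So the output falls by 3.59 %.

3.59 %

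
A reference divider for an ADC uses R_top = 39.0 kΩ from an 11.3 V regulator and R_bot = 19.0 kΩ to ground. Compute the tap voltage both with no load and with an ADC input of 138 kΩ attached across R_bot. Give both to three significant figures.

Open-circuit: V = 11.3 × 19.0/(39.0 + 19.0) = 3.70 V.
With the load, R_bot becomes R_bot‖R_L = 16.70 kΩ, so V = 11.3 × 16.70/55.70 = 3.39 V.

Unloaded: 3.70 V; loaded: 3.39 V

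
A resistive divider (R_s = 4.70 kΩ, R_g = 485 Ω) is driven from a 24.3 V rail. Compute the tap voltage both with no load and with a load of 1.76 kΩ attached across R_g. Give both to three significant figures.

Open-circuit: V = 24.3 × 485/(4700 + 485) = 2.27 V.
With the load, R_g becomes R_g‖R_L = 380.2 Ω, so V = 24.3 × 380.2/5080 = 1.82 V.

Unloaded: 2.27 V; loaded: 1.82 V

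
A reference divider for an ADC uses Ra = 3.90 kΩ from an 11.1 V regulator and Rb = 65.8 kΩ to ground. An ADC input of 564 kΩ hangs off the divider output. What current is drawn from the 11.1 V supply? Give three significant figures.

Rb‖R_L = 58.93 kΩ, so the source sees Ra + Rb‖R_L = 62.83 kΩ.
I = 11.1 V / 62.83 kΩ = 0.177 mA.

I ≈ 0.177 mA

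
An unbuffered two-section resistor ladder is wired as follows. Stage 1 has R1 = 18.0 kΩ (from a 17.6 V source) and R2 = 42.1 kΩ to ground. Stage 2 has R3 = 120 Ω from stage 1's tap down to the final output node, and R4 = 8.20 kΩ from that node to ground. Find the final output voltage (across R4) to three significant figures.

V_out ≈ 4.83 V

Stage 2 presents R3+R4 = 8320 Ω as a load on stage 1's tap.
Stage 1's lower leg becomes R2‖(R3+R4) = 6947 Ω, so V_mid = 17.6 × 6947/24950 = 4.901 V.
Stage 2 is itself unloaded: V_out = V_mid × R4/(R3+R4) = 4.901 × 8200/8320 = 4.83 V.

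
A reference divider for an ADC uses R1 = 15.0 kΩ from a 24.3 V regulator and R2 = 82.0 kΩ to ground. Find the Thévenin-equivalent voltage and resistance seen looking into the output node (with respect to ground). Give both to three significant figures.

V_th = 20.5 V, R_th = 12.7 kΩ

V_th is the open-circuit tap voltage: 24.3 × 82.0/(15.0 + 82.0) = 20.5 V.
With the supply zeroed, R1 and R2 appear in parallel from the tap: R_th = R1‖R2 = (15.0 × 82.0)/97.00 = 12.7 kΩ.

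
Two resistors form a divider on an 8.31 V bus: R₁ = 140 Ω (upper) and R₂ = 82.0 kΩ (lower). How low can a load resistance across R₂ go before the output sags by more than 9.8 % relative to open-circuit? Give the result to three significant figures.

R_L(min) ≈ 1.29 kΩ

Output resistance R_th = R₁‖R₂ = (140 × 82000)/82140 = 139.8 Ω.
The fractional drop is R_th/(R_th + R_L); requiring this ≤ 0.0980 gives R_L ≥ R_th(1/0.0980 − 1) = 139.8 × 9.204 = 1.29 kΩ.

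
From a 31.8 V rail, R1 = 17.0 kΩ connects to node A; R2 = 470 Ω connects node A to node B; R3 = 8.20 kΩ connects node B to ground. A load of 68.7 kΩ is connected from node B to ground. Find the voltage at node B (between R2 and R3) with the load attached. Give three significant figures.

V ≈ 9.39 V

At node B, R3 is in parallel with the load: R3‖R_L = 7326 Ω.
Below node A the resistance is R2 + (R3‖R_L) = 7796 Ω, so V_A = 31.8 × 7796/24800 = 9.998 V.
Then V_B = V_A × (R3‖R_L)/(R2 + R3‖R_L) = 9.998 × 7326/7796 = 9.39 V.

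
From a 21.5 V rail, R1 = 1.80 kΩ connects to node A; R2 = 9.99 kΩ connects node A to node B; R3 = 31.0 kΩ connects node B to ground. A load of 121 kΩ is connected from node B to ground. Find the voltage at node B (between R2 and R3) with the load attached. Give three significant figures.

At node B, R3 is in parallel with the load: R3‖R_L = 24.68 kΩ.
Below node A the resistance is R2 + (R3‖R_L) = 34.67 kΩ, so V_A = 21.5 × 34.67/36.47 = 20.44 V.
Then V_B = V_A × (R3‖R_L)/(R2 + R3‖R_L) = 20.44 × 24.68/34.67 = 14.5 V.

V ≈ 14.5 V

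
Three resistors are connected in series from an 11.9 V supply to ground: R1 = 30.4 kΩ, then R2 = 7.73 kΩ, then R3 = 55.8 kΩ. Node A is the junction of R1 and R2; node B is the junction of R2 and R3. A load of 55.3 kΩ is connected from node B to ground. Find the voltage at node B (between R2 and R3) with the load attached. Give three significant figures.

At node B, R3 is in parallel with the load: R3‖R_L = 27.77 kΩ.
Below node A the resistance is R2 + (R3‖R_L) = 35.50 kΩ, so V_A = 11.9 × 35.50/65.90 = 6.411 V.
Then V_B = V_A × (R3‖R_L)/(R2 + R3‖R_L) = 6.411 × 27.77/35.50 = 5.02 V.

V ≈ 5.02 V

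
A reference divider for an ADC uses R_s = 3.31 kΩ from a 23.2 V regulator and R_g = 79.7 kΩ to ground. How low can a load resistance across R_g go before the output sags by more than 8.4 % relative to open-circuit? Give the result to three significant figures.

Output resistance R_th = R_s‖R_g = (3.31 × 79.7)/83.01 = 3.178 kΩ.
The fractional drop is R_th/(R_th + R_L); requiring this ≤ 0.0840 gives R_L ≥ R_th(1/0.0840 − 1) = 3.178 × 10.90 = 34.7 kΩ.

R_L(min) ≈ 34.7 kΩ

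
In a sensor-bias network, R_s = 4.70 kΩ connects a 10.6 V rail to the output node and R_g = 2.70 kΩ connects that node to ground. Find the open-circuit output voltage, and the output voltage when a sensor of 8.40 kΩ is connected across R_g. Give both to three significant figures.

Unloaded: 3.87 V; loaded: 3.21 V

Open-circuit: V = 10.6 × 2.70/(4.70 + 2.70) = 3.87 V.
With the load, R_g becomes R_g‖R_L = 2.043 kΩ, so V = 10.6 × 2.043/6.743 = 3.21 V.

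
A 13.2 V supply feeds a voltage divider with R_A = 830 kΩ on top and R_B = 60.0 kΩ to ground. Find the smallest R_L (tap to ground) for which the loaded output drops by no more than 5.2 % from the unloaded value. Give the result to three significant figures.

Output resistance R_th = R_A‖R_B = (830 × 60.0)/890.0 = 55.96 kΩ.
The fractional drop is R_th/(R_th + R_L); requiring this ≤ 0.0520 gives R_L ≥ R_th(1/0.0520 − 1) = 55.96 × 18.23 = 1.02 MΩ.

R_L(min) ≈ 1.02 MΩ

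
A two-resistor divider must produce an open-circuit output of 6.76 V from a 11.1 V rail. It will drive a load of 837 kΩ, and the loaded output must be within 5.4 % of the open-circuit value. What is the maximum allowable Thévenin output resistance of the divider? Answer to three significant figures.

R_th ≤ 47.8 kΩ

Loading drop = R_th/(R_th + R_L) ≤ 0.0540, so R_th ≤ R_L · ε/(1−ε) = 837 kΩ × 0.0540/0.9460 = 47.8 kΩ.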